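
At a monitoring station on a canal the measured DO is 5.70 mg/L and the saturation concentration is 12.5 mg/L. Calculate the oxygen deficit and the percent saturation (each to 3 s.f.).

D ≈ 6.80 mg/L; 45.6 % saturation

D = C_s − C = 12.5 − 5.70 = 6.80 mg/L.
% saturation = 5.70/12.5 × 100 = 45.6 %.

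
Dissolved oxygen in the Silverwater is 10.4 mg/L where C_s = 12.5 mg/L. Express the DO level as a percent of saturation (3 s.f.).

% saturation = C/C_s × 100 = 10.4/12.5 × 100 = 83.2 %.

83.2 % saturation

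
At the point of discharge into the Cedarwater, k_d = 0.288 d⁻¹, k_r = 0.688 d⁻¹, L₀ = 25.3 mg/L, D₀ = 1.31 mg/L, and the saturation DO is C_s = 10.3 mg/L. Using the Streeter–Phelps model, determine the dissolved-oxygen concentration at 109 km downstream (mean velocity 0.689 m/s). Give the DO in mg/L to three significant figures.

DO ≈ 4.35 mg/L

Travel time t = x/v = 109 km / (0.689 m/s) = 109000 m / 0.689 m/s = 158200 s = 1.831 d.
k_d L₀/(k_r−k_d) = 0.288×25.3/(0.688−0.288) = 7.286/0.4000 = 18.22 mg/L.
e^(−k_d t) = e^(−0.288×1.831) = 0.5902; e^(−k_r t) = e^(−0.688×1.831) = 0.2837.
D = 18.22 × (0.5902 − 0.2837) + 1.31 × 0.2837 = 5.582 + 0.3717 = 5.954 mg/L.
DO = C_s − D = 10.3 − 5.954 = 4.346 mg/L.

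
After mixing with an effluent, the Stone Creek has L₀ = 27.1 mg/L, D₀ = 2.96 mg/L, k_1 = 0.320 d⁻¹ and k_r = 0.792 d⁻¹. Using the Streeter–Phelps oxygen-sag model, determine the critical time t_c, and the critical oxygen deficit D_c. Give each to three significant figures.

t_c = [1/(k_r−k_1)] ln[(k_r/k_1)(1 − D₀(k_r−k_1)/(k_1 L₀))]
= [1/(0.792−0.320)] ln[(0.792/0.320)(1 − 2.96×0.4720/(0.320×27.1))]
= (1/0.4720) ln[2.475 × 0.8389] = 2.119 × ln(2.076) = 2.119 × 0.7306 = 1.548 d.
D_c = (k_1/k_r) L₀ e^(−k_1 t_c) = (0.320/0.792) × 27.1 × e^(−0.320×1.548) = 0.4040 × 27.1 × 0.6094 = 6.672 mg/L.

t_c ≈ 1.55 d; D_c ≈ 6.67 mg/L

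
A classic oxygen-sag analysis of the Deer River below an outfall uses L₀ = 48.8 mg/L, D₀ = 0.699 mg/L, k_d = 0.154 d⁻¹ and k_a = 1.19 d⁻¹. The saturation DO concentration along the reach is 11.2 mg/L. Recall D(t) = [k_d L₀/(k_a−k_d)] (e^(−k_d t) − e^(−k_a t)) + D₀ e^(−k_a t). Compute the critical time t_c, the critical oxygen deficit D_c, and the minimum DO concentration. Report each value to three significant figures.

t_c ≈ 1.88 d; D_c ≈ 4.73 mg/L; min DO ≈ 6.47 mg/L

With k_a/k_d = 7.727 and 1 − D₀(k_a−k_d)/(k_d L₀) = 0.9036,
t_c = ln(7.727 × 0.9036) / (1.19 − 0.154) = ln(6.983) / 1.036 = 1.943/1.036 = 1.876 d.
L(t_c) = L₀ e^(−k_d t_c) = 48.8 × 0.7491 = 36.56 mg/L, and at the critical point k_a D_c = k_d L, so D_c = (0.154/1.19) × 36.56 = 4.731 mg/L.
Minimum DO = C_s − D_c = 11.2 − 4.731 = 6.469 mg/L.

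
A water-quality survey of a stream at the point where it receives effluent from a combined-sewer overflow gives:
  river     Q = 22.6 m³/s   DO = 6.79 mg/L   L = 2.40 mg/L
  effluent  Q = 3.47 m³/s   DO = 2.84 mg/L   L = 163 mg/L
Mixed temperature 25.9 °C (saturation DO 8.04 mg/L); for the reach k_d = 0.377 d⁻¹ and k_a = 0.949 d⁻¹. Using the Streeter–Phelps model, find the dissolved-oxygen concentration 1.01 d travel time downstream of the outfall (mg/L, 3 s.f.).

DO ≈ 2.66 mg/L

Mixed DO = (22.6×6.79 + 3.47×2.84)/(22.6+3.47) = 163.3/26.07 = 6.264 mg/L.
Mixed L₀ = (22.6×2.40 + 3.47×163)/(26.07) = 619.9/26.07 = 23.78 mg/L.
Initial deficit D₀ = C_s − DO₀ = 8.04 − 6.264 = 1.776 mg/L.
D(1.01) = [0.377×23.78/(0.949−0.377)](e^(−0.377×1.01) − e^(−0.949×1.01)) + 1.776 e^(−0.949×1.01)
= 15.67 × (0.6833 − 0.3835) + 1.776 × 0.3835 = 5.380 mg/L.
DO = 8.04 − 5.380 = 2.660 mg/L.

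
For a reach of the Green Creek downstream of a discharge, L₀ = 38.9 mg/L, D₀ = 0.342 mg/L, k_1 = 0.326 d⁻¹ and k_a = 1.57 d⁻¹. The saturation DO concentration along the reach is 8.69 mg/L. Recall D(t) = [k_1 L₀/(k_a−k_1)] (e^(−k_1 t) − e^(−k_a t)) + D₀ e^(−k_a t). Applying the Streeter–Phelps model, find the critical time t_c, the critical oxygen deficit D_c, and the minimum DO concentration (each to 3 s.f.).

t_c ≈ 1.24 d; D_c ≈ 5.40 mg/L; min DO ≈ 3.29 mg/L

t_c = [1/(k_a−k_1)] ln[(k_a/k_1)(1 − D₀(k_a−k_1)/(k_1 L₀))]
= [1/(1.57−0.326)] ln[(1.57/0.326)(1 − 0.342×1.244/(0.326×38.9))]
= (1/1.244) ln[4.816 × 0.9665] = 0.8039 × ln(4.654) = 0.8039 × 1.538 = 1.236 d.
L(t_c) = L₀ e^(−k_1 t_c) = 38.9 × 0.6683 = 26.00 mg/L, and at the critical point k_a D_c = k_1 L, so D_c = (0.326/1.57) × 26.00 = 5.398 mg/L.
Minimum DO = C_s − D_c = 8.69 − 5.398 = 3.292 mg/L.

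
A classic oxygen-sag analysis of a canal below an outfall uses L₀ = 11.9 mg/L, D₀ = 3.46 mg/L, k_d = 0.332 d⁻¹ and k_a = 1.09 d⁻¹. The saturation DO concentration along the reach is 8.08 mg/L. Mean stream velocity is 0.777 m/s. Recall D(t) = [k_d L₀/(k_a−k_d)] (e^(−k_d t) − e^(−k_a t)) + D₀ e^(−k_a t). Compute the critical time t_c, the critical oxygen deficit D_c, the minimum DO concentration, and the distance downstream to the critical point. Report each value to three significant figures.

t_c ≈ 0.130 d; D_c ≈ 3.47 mg/L; min DO ≈ 4.61 mg/L; x_c ≈ 8.74 km

At the critical point dD/dt = 0, so k_d L₀ e^(−k_d t) = k_a D. Substituting D(t) from the Streeter–Phelps equation and solving for t gives
t_c = ln[(k_a/k_d)(1 − D₀(k_a−k_d)/(k_d L₀))] / (k_a−k_d).
Here k_a−k_d = 0.7580 d⁻¹ and 1 − D₀(k_a−k_d)/(k_d L₀) = 1 − 3.46×0.7580/(0.332×11.9) = 0.3362, so
t_c = ln(3.283 × 0.3362) / 0.7580 = 0.09864 / 0.7580 = 0.1301 d.
L(t_c) = L₀ e^(−k_d t_c) = 11.9 × 0.9577 = 11.40 mg/L, and at the critical point k_a D_c = k_d L, so D_c = (0.332/1.09) × 11.40 = 3.471 mg/L.
Minimum DO = C_s − D_c = 8.08 − 3.471 = 4.609 mg/L.
x_c = v t_c = 0.777 m/s × 0.1301 d × 86400 s/d = 8737 m ≈ 8.74 km.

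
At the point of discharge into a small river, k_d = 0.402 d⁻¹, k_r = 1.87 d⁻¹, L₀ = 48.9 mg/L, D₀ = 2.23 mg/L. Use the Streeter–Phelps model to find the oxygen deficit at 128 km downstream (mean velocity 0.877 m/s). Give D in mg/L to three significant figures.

Travel time t = x/v = 128 km / (0.877 m/s) = 128000 m / 0.877 m/s = 146000 s = 1.689 d.
k_d L₀/(k_r−k_d) = 0.402×48.9/(1.87−0.402) = 19.66/1.468 = 13.39 mg/L.
e^(−k_d t) = e^(−0.402×1.689) = 0.5071; e^(−k_r t) = e^(−1.87×1.689) = 0.04247.
D = 13.39 × (0.5071 − 0.04247) + 2.23 × 0.04247 = 6.222 + 0.09471 = 6.316 mg/L.

D ≈ 6.32 mg/L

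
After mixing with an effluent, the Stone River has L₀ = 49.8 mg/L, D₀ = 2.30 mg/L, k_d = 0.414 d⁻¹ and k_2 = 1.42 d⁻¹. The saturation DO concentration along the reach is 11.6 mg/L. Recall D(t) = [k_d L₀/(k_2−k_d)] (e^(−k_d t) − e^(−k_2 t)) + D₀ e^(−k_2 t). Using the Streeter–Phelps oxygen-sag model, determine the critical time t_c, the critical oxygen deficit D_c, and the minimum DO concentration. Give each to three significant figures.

With k_2/k_d = 3.430 and 1 − D₀(k_2−k_d)/(k_d L₀) = 0.8878,
t_c = ln(3.430 × 0.8878) / (1.42 − 0.414) = ln(3.045) / 1.006 = 1.114/1.006 = 1.107 d.
D_c = (k_d/k_2) L₀ e^(−k_d t_c) = (0.414/1.42) × 49.8 × e^(−0.414×1.107) = 0.2915 × 49.8 × 0.6324 = 9.182 mg/L.
Minimum DO = C_s − D_c = 11.6 − 9.182 = 2.418 mg/L.

t_c ≈ 1.11 d; D_c ≈ 9.18 mg/L; min DO ≈ 2.42 mg/L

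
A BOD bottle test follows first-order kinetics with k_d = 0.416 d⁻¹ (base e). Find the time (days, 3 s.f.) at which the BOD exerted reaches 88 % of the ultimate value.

t ≈ 5.10 d

y/L₀ = 1 − e^(−k_d t) = 0.88 ⇒ e^(−k_d t) = 0.120
t = −ln(0.120) / 0.416 = 2.120 / 0.416 = 5.097 d.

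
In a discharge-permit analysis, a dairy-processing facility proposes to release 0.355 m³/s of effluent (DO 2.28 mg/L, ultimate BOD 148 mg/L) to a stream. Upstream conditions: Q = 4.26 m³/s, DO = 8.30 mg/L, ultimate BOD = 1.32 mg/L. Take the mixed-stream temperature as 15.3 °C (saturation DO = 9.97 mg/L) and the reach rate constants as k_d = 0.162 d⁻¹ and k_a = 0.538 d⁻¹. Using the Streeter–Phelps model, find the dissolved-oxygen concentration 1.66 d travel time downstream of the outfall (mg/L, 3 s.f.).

DO ≈ 7.17 mg/L

Mixed DO = (4.26×8.30 + 0.355×2.28)/(4.26+0.355) = 36.17/4.615 = 7.837 mg/L.
Mixed L₀ = (4.26×1.32 + 0.355×148)/(4.615) = 58.16/4.615 = 12.60 mg/L.
Initial deficit D₀ = C_s − DO₀ = 9.97 − 7.837 = 2.133 mg/L.
D(1.66) = [0.162×12.60/(0.538−0.162)](e^(−0.162×1.66) − e^(−0.538×1.66)) + 2.133 e^(−0.538×1.66)
= 5.430 × (0.7642 − 0.4094) + 2.133 × 0.4094 = 2.800 mg/L.
DO = 9.97 − 2.800 = 7.170 mg/L.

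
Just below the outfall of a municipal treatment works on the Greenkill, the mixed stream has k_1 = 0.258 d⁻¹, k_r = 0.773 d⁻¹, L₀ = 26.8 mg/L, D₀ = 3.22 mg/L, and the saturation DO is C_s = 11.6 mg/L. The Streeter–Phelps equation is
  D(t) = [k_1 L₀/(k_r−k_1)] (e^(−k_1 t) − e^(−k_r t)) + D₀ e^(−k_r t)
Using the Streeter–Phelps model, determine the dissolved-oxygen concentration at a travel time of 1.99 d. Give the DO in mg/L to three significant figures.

k_1 L₀/(k_r−k_1) = 0.258×26.8/(0.773−0.258) = 6.914/0.5150 = 13.43 mg/L.
e^(−k_1 t) = e^(−0.258×1.990) = 0.5984; e^(−k_r t) = e^(−0.773×1.990) = 0.2148.
D = 13.43 × (0.5984 − 0.2148) + 3.22 × 0.2148 = 5.151 + 0.6915 = 5.843 mg/L.
DO = C_s − D = 11.6 − 5.843 = 5.757 mg/L.

DO ≈ 5.76 mg/L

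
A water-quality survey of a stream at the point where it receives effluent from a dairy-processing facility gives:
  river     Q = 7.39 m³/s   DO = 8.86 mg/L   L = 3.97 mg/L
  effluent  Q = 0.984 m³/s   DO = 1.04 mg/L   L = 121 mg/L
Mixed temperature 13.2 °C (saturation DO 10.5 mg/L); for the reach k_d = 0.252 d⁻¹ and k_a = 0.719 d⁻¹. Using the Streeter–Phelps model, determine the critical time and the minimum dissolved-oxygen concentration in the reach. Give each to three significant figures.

t_c ≈ 1.58 d; minimum DO ≈ 6.33 mg/L

Mixed DO = (7.39×8.86 + 0.984×1.04)/(7.39+0.984) = 66.50/8.374 = 7.941 mg/L.
Mixed L₀ = (7.39×3.97 + 0.984×121)/(8.374) = 148.4/8.374 = 17.72 mg/L.
Initial deficit D₀ = C_s − DO₀ = 10.5 − 7.941 = 2.559 mg/L.
t_c = (1/0.4670) ln[(0.719/0.252)(1 − 2.559×0.4670/(0.252×17.72))] = 2.141 × ln(2.090) = 1.578 d.
D_c = (0.252/0.719) × 17.72 × e^(−0.252×1.578) = 0.3505 × 17.72 × 0.6719 = 4.173 mg/L.
Minimum DO = 10.5 − 4.173 = 6.327 mg/L.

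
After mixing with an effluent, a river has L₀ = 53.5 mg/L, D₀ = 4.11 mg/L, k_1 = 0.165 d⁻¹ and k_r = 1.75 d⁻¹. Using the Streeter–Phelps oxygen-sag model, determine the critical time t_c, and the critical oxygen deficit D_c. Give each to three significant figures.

t_c = [1/(k_r−k_1)] ln[(k_r/k_1)(1 − D₀(k_r−k_1)/(k_1 L₀))]
= [1/(1.75−0.165)] ln[(1.75/0.165)(1 − 4.11×1.585/(0.165×53.5))]
= (1/1.585) ln[10.61 × 0.2620] = 0.6309 × ln(2.779) = 0.6309 × 1.022 = 0.6449 d.
D_c = (k_1/k_r) L₀ e^(−k_1 t_c) = (0.165/1.75) × 53.5 × e^(−0.165×0.6449) = 0.09429 × 53.5 × 0.8991 = 4.535 mg/L.

t_c ≈ 0.645 d; D_c ≈ 4.54 mg/L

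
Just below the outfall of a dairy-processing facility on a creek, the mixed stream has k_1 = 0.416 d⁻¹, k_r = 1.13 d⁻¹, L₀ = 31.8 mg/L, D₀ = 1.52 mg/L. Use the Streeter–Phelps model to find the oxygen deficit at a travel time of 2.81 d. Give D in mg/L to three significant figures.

D ≈ 5.05 mg/L

k_1 L₀/(k_r−k_1) = 0.416×31.8/(1.13−0.416) = 13.23/0.7140 = 18.53 mg/L.
e^(−k_1 t) = e^(−0.416×2.810) = 0.3107; e^(−k_r t) = e^(−1.13×2.810) = 0.04178.
D = 18.53 × (0.3107 − 0.04178) + 1.52 × 0.04178 = 4.982 + 0.06351 = 5.046 mg/L.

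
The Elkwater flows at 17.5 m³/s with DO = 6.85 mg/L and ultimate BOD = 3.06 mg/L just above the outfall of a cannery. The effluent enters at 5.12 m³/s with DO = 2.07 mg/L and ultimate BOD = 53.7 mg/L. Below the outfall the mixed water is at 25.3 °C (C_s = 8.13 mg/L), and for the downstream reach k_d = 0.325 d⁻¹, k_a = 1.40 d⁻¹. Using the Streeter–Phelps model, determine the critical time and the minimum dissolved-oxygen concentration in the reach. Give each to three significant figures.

t_c ≈ 0.640 d; minimum DO ≈ 5.39 mg/L

Mixed DO = (17.5×6.85 + 5.12×2.07)/(17.5+5.12) = 130.5/22.62 = 5.768 mg/L.
Mixed L₀ = (17.5×3.06 + 5.12×53.7)/(22.62) = 328.5/22.62 = 14.52 mg/L.
Initial deficit D₀ = C_s − DO₀ = 8.13 − 5.768 = 2.362 mg/L.
t_c = (1/1.075) ln[(1.40/0.325)(1 − 2.362×1.075/(0.325×14.52))] = 0.9302 × ln(1.990) = 0.6403 d.
D_c = (0.325/1.40) × 14.52 × e^(−0.325×0.6403) = 0.2321 × 14.52 × 0.8121 = 2.738 mg/L.
Minimum DO = 8.13 − 2.738 = 5.392 mg/L.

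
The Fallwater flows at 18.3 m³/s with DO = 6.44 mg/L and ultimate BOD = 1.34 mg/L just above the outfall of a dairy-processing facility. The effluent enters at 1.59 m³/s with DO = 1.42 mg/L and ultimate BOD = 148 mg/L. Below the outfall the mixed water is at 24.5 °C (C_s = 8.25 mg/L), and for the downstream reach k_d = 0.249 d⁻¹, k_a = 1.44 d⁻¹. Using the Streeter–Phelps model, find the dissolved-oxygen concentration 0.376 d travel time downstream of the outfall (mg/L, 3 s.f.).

DO ≈ 6.07 mg/L

Mixed DO = (18.3×6.44 + 1.59×1.42)/(18.3+1.59) = 120.1/19.89 = 6.039 mg/L.
Mixed L₀ = (18.3×1.34 + 1.59×148)/(19.89) = 259.8/19.89 = 13.06 mg/L.
Initial deficit D₀ = C_s − DO₀ = 8.25 − 6.039 = 2.211 mg/L.
D(0.376) = [0.249×13.06/(1.44−0.249)](e^(−0.249×0.376) − e^(−1.44×0.376)) + 2.211 e^(−1.44×0.376)
= 2.731 × (0.9106 − 0.5819) + 2.211 × 0.5819 = 2.185 mg/L.
DO = 8.25 − 2.185 = 6.065 mg/L.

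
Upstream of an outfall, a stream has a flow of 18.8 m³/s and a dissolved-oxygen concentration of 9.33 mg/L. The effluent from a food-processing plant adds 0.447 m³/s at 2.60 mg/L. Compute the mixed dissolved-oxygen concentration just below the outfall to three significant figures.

Flow-weighted mixing: C = (Q_r C_r + Q_w C_w)/(Q_r + Q_w)
= (18.8×9.33 + 0.447×2.60)/(18.8 + 0.447) = 176.6/19.25 = 9.174 mg/L.

9.17 mg/L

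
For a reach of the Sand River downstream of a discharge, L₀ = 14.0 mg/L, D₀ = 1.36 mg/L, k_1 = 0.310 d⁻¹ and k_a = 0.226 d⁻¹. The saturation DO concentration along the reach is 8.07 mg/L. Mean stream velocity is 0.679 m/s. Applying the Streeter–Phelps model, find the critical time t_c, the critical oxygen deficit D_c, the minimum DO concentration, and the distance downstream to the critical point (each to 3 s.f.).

With k_a/k_1 = 0.7290 and 1 − D₀(k_a−k_1)/(k_1 L₀) = 1.026,
t_c = ln(0.7290 × 1.026) / (0.226 − 0.310) = ln(0.7482) / -0.08400 = -0.2901/-0.08400 = 3.453 d.
L(t_c) = L₀ e^(−k_1 t_c) = 14.0 × 0.3429 = 4.800 mg/L, and at the critical point k_a D_c = k_1 L, so D_c = (0.310/0.226) × 4.800 = 6.584 mg/L.
Minimum DO = C_s − D_c = 8.07 − 6.584 = 1.486 mg/L.
x_c = v t_c = 0.679 m/s × 3.453 d × 86400 s/d = 202600 m ≈ 203 km.

t_c ≈ 3.45 d; D_c ≈ 6.58 mg/L; min DO ≈ 1.49 mg/L; x_c ≈ 203 km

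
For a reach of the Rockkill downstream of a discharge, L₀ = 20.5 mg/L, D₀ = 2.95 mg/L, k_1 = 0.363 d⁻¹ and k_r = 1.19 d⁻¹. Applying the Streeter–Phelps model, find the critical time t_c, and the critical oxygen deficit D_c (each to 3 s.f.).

With k_r/k_1 = 3.278 and 1 − D₀(k_r−k_1)/(k_1 L₀) = 0.6722,
t_c = ln(3.278 × 0.6722) / (1.19 − 0.363) = ln(2.203) / 0.8270 = 0.7900/0.8270 = 0.9553 d.
D_c = (k_1/k_r) L₀ e^(−k_1 t_c) = (0.363/1.19) × 20.5 × e^(−0.363×0.9553) = 0.3050 × 20.5 × 0.7070 = 4.421 mg/L.

t_c ≈ 0.955 d; D_c ≈ 4.42 mg/L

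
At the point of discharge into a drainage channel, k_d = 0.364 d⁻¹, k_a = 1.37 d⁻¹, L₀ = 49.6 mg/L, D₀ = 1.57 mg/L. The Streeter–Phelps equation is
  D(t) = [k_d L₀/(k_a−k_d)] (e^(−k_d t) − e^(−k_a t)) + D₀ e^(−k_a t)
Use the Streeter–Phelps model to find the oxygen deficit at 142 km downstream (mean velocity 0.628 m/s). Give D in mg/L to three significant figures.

D ≈ 6.47 mg/L

Travel time t = x/v = 142 km / (0.628 m/s) = 142000 m / 0.628 m/s = 226100 s = 2.617 d.
k_d L₀/(k_a−k_d) = 0.364×49.6/(1.37−0.364) = 18.05/1.006 = 17.95 mg/L.
e^(−k_d t) = e^(−0.364×2.617) = 0.3857; e^(−k_a t) = e^(−1.37×2.617) = 0.02773.
D = 17.95 × (0.3857 − 0.02773) + 1.57 × 0.02773 = 6.425 + 0.04353 = 6.469 mg/L.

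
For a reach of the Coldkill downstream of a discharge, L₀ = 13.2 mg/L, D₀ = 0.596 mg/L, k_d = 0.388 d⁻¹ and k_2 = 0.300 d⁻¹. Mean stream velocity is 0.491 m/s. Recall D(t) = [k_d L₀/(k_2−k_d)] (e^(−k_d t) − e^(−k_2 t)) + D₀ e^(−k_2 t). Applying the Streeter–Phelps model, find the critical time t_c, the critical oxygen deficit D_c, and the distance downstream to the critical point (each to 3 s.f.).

t_c = [1/(k_2−k_d)] ln[(k_2/k_d)(1 − D₀(k_2−k_d)/(k_d L₀))]
= [1/(0.300−0.388)] ln[(0.300/0.388)(1 − 0.596×-0.08800/(0.388×13.2))]
= (1/-0.08800) ln[0.7732 × 1.010] = -11.36 × ln(0.7811) = -11.36 × -0.2470 = 2.807 d.
L(t_c) = L₀ e^(−k_d t_c) = 13.2 × 0.3365 = 4.442 mg/L, and at the critical point k_2 D_c = k_d L, so D_c = (0.388/0.300) × 4.442 = 5.744 mg/L.
x_c = v t_c = 0.491 m/s × 2.807 d × 86400 s/d = 119100 m ≈ 119 km.

t_c ≈ 2.81 d; D_c ≈ 5.74 mg/L; x_c ≈ 119 km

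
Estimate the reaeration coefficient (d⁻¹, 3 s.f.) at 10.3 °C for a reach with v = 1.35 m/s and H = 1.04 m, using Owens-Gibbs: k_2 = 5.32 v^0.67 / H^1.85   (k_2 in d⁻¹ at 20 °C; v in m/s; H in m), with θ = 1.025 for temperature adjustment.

k_2 ≈ 4.76 d⁻¹

k_2(20) = 5.32 × 1.35^0.67 / 1.04^1.85 = 5.32 × 1.223 / 1.075 = 6.050 d⁻¹.
k_2(10.3) = 6.050 × 1.025^(10.3−20) = 6.050 × 0.7870 = 4.761 d⁻¹.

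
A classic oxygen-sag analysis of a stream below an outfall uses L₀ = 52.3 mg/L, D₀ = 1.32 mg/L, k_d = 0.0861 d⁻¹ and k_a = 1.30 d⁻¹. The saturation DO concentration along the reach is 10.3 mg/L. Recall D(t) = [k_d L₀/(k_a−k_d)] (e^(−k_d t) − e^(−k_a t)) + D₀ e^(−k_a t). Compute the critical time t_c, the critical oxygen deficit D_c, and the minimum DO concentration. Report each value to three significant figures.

t_c = [1/(k_a−k_d)] ln[(k_a/k_d)(1 − D₀(k_a−k_d)/(k_d L₀))]
= [1/(1.30−0.0861)] ln[(1.30/0.0861)(1 − 1.32×1.214/(0.0861×52.3))]
= (1/1.214) ln[15.10 × 0.6442] = 0.8238 × ln(9.726) = 0.8238 × 2.275 = 1.874 d.
L(t_c) = L₀ e^(−k_d t_c) = 52.3 × 0.8510 = 44.51 mg/L, and at the critical point k_a D_c = k_d L, so D_c = (0.0861/1.30) × 44.51 = 2.948 mg/L.
Minimum DO = C_s − D_c = 10.3 − 2.948 = 7.352 mg/L.

t_c ≈ 1.87 d; D_c ≈ 2.95 mg/L; min DO ≈ 7.35 mg/L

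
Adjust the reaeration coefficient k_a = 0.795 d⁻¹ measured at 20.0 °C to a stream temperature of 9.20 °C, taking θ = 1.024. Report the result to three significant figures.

k_a(T₂) = k_a(T₁) · θ^(T₂−T₁) = 0.795 × 1.024^(9.20−20.0)
= 0.795 × 1.024^-10.8 = 0.795 × 0.7740 = 0.6154 d⁻¹.

k_a ≈ 0.615 d⁻¹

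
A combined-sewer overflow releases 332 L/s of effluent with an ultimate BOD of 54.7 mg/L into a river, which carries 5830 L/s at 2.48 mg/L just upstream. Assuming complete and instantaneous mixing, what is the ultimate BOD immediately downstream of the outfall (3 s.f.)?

Flow-weighted mixing: C = (Q_r C_r + Q_w C_w)/(Q_r + Q_w)
= (5830×2.48 + 332×54.7)/(5830 + 332) = 32620/6162 = 5.294 mg/L.

5.29 mg/L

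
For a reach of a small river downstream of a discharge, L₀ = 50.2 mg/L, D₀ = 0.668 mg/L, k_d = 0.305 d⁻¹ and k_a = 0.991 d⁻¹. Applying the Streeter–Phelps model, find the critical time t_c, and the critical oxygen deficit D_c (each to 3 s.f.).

t_c ≈ 1.67 d; D_c ≈ 9.27 mg/L

At the critical point dD/dt = 0, so k_d L₀ e^(−k_d t) = k_a D. Substituting D(t) from the Streeter–Phelps equation and solving for t gives
t_c = ln[(k_a/k_d)(1 − D₀(k_a−k_d)/(k_d L₀))] / (k_a−k_d).
Here k_a−k_d = 0.6860 d⁻¹ and 1 − D₀(k_a−k_d)/(k_d L₀) = 1 − 0.668×0.6860/(0.305×50.2) = 0.9701, so
t_c = ln(3.249 × 0.9701) / 0.6860 = 1.148 / 0.6860 = 1.673 d.
L(t_c) = L₀ e^(−k_d t_c) = 50.2 × 0.6002 = 30.13 mg/L, and at the critical point k_a D_c = k_d L, so D_c = (0.305/0.991) × 30.13 = 9.274 mg/L.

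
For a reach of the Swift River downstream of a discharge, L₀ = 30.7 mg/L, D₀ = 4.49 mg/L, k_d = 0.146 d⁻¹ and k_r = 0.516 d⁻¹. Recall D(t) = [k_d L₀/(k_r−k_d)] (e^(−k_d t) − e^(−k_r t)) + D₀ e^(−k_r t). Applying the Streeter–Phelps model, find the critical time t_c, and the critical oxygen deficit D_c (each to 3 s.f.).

With k_r/k_d = 3.534 and 1 − D₀(k_r−k_d)/(k_d L₀) = 0.6294,
t_c = ln(3.534 × 0.6294) / (0.516 − 0.146) = ln(2.224) / 0.3700 = 0.7994/0.3700 = 2.161 d.
D_c = (k_d/k_r) L₀ e^(−k_d t_c) = (0.146/0.516) × 30.7 × e^(−0.146×2.161) = 0.2829 × 30.7 × 0.7295 = 6.336 mg/L.

t_c ≈ 2.16 d; D_c ≈ 6.34 mg/L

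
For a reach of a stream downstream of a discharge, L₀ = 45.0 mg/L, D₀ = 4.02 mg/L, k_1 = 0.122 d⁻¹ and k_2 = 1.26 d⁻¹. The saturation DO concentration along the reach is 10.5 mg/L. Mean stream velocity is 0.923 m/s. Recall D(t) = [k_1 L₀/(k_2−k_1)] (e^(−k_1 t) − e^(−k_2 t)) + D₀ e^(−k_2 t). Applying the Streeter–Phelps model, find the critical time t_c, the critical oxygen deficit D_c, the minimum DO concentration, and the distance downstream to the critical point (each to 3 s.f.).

t_c ≈ 0.477 d; D_c ≈ 4.11 mg/L; min DO ≈ 6.39 mg/L; x_c ≈ 38.1 km

At the critical point dD/dt = 0, so k_1 L₀ e^(−k_1 t) = k_2 D. Substituting D(t) from the Streeter–Phelps equation and solving for t gives
t_c = ln[(k_2/k_1)(1 − D₀(k_2−k_1)/(k_1 L₀))] / (k_2−k_1).
Here k_2−k_1 = 1.138 d⁻¹ and 1 − D₀(k_2−k_1)/(k_1 L₀) = 1 − 4.02×1.138/(0.122×45.0) = 0.1667, so
t_c = ln(10.33 × 0.1667) / 1.138 = 0.5433 / 1.138 = 0.4775 d.
L(t_c) = L₀ e^(−k_1 t_c) = 45.0 × 0.9434 = 42.45 mg/L, and at the critical point k_2 D_c = k_1 L, so D_c = (0.122/1.26) × 42.45 = 4.111 mg/L.
Minimum DO = C_s − D_c = 10.5 − 4.111 = 6.389 mg/L.
x_c = v t_c = 0.923 m/s × 0.4775 d × 86400 s/d = 38080 m ≈ 38.1 km.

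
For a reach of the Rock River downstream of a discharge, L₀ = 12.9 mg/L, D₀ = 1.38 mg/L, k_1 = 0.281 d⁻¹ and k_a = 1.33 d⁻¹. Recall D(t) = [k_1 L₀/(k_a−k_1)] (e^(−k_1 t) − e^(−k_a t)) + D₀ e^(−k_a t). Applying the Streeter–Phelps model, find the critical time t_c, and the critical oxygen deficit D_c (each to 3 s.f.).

t_c = [1/(k_a−k_1)] ln[(k_a/k_1)(1 − D₀(k_a−k_1)/(k_1 L₀))]
= [1/(1.33−0.281)] ln[(1.33/0.281)(1 − 1.38×1.049/(0.281×12.9))]
= (1/1.049) ln[4.733 × 0.6006] = 0.9533 × ln(2.843) = 0.9533 × 1.045 = 0.9960 d.
L(t_c) = L₀ e^(−k_1 t_c) = 12.9 × 0.7559 = 9.751 mg/L, and at the critical point k_a D_c = k_1 L, so D_c = (0.281/1.33) × 9.751 = 2.060 mg/L.

t_c ≈ 0.996 d; D_c ≈ 2.06 mg/L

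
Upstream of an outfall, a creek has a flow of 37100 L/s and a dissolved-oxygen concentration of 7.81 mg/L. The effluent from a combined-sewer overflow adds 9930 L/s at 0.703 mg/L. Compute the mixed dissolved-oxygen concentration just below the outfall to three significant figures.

Flow-weighted mixing: C = (Q_r C_r + Q_w C_w)/(Q_r + Q_w)
= (37100×7.81 + 9930×0.703)/(37100 + 9930) = 296700/47030 = 6.309 mg/L.

6.31 mg/L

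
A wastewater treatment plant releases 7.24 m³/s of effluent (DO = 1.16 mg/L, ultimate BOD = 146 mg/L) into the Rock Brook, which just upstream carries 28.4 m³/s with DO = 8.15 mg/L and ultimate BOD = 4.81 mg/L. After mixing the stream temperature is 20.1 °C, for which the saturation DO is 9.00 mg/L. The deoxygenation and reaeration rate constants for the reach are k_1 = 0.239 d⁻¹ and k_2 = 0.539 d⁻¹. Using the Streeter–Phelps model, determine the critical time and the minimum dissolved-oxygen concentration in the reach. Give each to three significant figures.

Mixed DO = (28.4×8.15 + 7.24×1.16)/(28.4+7.24) = 239.9/35.64 = 6.730 mg/L.
Mixed L₀ = (28.4×4.81 + 7.24×146)/(35.64) = 1194/35.64 = 33.49 mg/L.
Initial deficit D₀ = C_s − DO₀ = 9.00 − 6.730 = 2.270 mg/L.
t_c = (1/0.3000) ln[(0.539/0.239)(1 − 2.270×0.3000/(0.239×33.49))] = 3.333 × ln(2.063) = 2.414 d.
D_c = (0.239/0.539) × 33.49 × e^(−0.239×2.414) = 0.4434 × 33.49 × 0.5615 = 8.339 mg/L.
Minimum DO = 9.00 − 8.339 = 0.6606 mg/L.

t_c ≈ 2.41 d; minimum DO ≈ 0.661 mg/L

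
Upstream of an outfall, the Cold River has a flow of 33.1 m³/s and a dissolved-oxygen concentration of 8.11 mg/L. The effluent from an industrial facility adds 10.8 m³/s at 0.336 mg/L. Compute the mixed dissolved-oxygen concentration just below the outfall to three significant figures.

6.20 mg/L

Flow-weighted mixing: C = (Q_r C_r + Q_w C_w)/(Q_r + Q_w)
= (33.1×8.11 + 10.8×0.336)/(33.1 + 10.8) = 272.1/43.90 = 6.197 mg/L.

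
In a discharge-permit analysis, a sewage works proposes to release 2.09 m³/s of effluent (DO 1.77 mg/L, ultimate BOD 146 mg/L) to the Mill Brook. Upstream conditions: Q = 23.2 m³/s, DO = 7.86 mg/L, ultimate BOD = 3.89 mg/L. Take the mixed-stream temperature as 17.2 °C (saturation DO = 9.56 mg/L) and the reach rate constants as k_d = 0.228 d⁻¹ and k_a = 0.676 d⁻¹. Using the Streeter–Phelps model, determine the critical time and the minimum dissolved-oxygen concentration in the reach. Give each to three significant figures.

Mixed DO = (23.2×7.86 + 2.09×1.77)/(23.2+2.09) = 186.1/25.29 = 7.357 mg/L.
Mixed L₀ = (23.2×3.89 + 2.09×146)/(25.29) = 395.4/25.29 = 15.63 mg/L.
Initial deficit D₀ = C_s − DO₀ = 9.56 − 7.357 = 2.203 mg/L.
t_c = (1/0.4480) ln[(0.676/0.228)(1 − 2.203×0.4480/(0.228×15.63))] = 2.232 × ln(2.144) = 1.702 d.
D_c = (0.228/0.676) × 15.63 × e^(−0.228×1.702) = 0.3373 × 15.63 × 0.6783 = 3.577 mg/L.
Minimum DO = 9.56 − 3.577 = 5.983 mg/L.

t_c ≈ 1.70 d; minimum DO ≈ 5.98 mg/L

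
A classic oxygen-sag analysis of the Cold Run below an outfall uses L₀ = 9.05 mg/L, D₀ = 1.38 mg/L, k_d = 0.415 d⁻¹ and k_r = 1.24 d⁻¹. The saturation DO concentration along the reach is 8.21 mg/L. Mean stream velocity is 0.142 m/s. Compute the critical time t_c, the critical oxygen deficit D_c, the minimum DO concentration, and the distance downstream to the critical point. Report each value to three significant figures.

With k_r/k_d = 2.988 and 1 − D₀(k_r−k_d)/(k_d L₀) = 0.6969,
t_c = ln(2.988 × 0.6969) / (1.24 − 0.415) = ln(2.082) / 0.8250 = 0.7334/0.8250 = 0.8890 d.
D_c = (k_d/k_r) L₀ e^(−k_d t_c) = (0.415/1.24) × 9.05 × e^(−0.415×0.8890) = 0.3347 × 9.05 × 0.6915 = 2.094 mg/L.
Minimum DO = C_s − D_c = 8.21 − 2.094 = 6.116 mg/L.
x_c = v t_c = 0.142 m/s × 0.8890 d × 86400 s/d = 10910 m ≈ 10.9 km.

t_c ≈ 0.889 d; D_c ≈ 2.09 mg/L; min DO ≈ 6.12 mg/L; x_c ≈ 10.9 km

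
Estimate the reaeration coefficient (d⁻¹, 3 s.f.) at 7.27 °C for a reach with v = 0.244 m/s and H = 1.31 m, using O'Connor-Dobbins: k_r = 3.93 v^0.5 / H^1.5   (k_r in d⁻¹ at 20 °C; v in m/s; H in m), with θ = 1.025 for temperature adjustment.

k_r ≈ 0.946 d⁻¹

k_r(20) = 3.93 × 0.244^0.5 / 1.31^1.5 = 3.93 × 0.4940 / 1.499 = 1.295 d⁻¹.
k_r(7.27) = 1.295 × 1.025^(7.27−20) = 1.295 × 0.7303 = 0.9455 d⁻¹.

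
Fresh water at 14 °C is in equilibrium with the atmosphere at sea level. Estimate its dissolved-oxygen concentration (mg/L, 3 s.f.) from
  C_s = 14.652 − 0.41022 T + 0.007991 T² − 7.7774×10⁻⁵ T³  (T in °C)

C_s ≈ 10.3 mg/L

C_s = 14.652 − 0.41022×14 + 0.007991×14² − 7.7774×10⁻⁵×14³ = 10.26 mg/L.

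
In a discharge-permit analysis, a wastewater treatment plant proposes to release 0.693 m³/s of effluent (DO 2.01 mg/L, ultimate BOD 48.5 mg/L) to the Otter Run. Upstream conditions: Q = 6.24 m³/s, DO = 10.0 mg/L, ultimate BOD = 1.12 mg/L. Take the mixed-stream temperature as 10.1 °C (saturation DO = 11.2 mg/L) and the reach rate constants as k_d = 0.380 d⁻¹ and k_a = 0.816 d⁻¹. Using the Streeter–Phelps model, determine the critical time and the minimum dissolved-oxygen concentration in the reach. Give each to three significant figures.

Mixed DO = (6.24×10.0 + 0.693×2.01)/(6.24+0.693) = 63.79/6.933 = 9.201 mg/L.
Mixed L₀ = (6.24×1.12 + 0.693×48.5)/(6.933) = 40.60/6.933 = 5.856 mg/L.
Initial deficit D₀ = C_s − DO₀ = 11.2 − 9.201 = 1.999 mg/L.
t_c = (1/0.4360) ln[(0.816/0.380)(1 − 1.999×0.4360/(0.380×5.856))] = 2.294 × ln(1.306) = 0.6131 d.
D_c = (0.380/0.816) × 5.856 × e^(−0.380×0.6131) = 0.4657 × 5.856 × 0.7922 = 2.160 mg/L.
Minimum DO = 11.2 − 2.160 = 9.040 mg/L.

t_c ≈ 0.613 d; minimum DO ≈ 9.04 mg/L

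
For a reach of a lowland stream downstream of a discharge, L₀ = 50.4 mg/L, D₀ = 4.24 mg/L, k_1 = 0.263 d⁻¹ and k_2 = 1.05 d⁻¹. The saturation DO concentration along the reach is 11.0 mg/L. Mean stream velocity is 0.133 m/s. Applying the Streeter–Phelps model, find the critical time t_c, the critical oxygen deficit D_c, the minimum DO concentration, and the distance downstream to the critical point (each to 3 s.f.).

t_c ≈ 1.39 d; D_c ≈ 8.76 mg/L; min DO ≈ 2.24 mg/L; x_c ≈ 16.0 km

At the critical point dD/dt = 0, so k_1 L₀ e^(−k_1 t) = k_2 D. Substituting D(t) from the Streeter–Phelps equation and solving for t gives
t_c = ln[(k_2/k_1)(1 − D₀(k_2−k_1)/(k_1 L₀))] / (k_2−k_1).
Here k_2−k_1 = 0.7870 d⁻¹ and 1 − D₀(k_2−k_1)/(k_1 L₀) = 1 − 4.24×0.7870/(0.263×50.4) = 0.7483, so
t_c = ln(3.992 × 0.7483) / 0.7870 = 1.094 / 0.7870 = 1.391 d.
L(t_c) = L₀ e^(−k_1 t_c) = 50.4 × 0.6937 = 34.96 mg/L, and at the critical point k_2 D_c = k_1 L, so D_c = (0.263/1.05) × 34.96 = 8.757 mg/L.
Minimum DO = C_s − D_c = 11.0 − 8.757 = 2.243 mg/L.
x_c = v t_c = 0.133 m/s × 1.391 d × 86400 s/d = 15980 m ≈ 16.0 km.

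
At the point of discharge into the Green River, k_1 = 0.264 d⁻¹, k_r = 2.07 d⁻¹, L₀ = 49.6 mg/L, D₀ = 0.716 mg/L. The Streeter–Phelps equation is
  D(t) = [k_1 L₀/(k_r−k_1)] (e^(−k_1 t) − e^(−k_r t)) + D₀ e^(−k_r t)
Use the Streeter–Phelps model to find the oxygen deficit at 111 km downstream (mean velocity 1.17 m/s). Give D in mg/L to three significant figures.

Travel time t = x/v = 111 km / (1.17 m/s) = 111000 m / 1.17 m/s = 94870 s = 1.098 d.
k_1 L₀/(k_r−k_1) = 0.264×49.6/(2.07−0.264) = 13.09/1.806 = 7.250 mg/L.
e^(−k_1 t) = e^(−0.264×1.098) = 0.7483; e^(−k_r t) = e^(−2.07×1.098) = 0.1030.
D = 7.250 × (0.7483 − 0.1030) + 0.716 × 0.1030 = 4.679 + 0.07375 = 4.753 mg/L.

D ≈ 4.75 mg/L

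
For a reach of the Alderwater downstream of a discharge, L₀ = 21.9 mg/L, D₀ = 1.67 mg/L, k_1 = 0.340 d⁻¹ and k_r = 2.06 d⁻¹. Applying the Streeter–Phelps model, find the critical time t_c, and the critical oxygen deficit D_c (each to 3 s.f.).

With k_r/k_1 = 6.059 and 1 − D₀(k_r−k_1)/(k_1 L₀) = 0.6142,
t_c = ln(6.059 × 0.6142) / (2.06 − 0.340) = ln(3.722) / 1.720 = 1.314/1.720 = 0.7640 d.
D_c = (k_1/k_r) L₀ e^(−k_1 t_c) = (0.340/2.06) × 21.9 × e^(−0.340×0.7640) = 0.1650 × 21.9 × 0.7712 = 2.788 mg/L.

t_c ≈ 0.764 d; D_c ≈ 2.79 mg/L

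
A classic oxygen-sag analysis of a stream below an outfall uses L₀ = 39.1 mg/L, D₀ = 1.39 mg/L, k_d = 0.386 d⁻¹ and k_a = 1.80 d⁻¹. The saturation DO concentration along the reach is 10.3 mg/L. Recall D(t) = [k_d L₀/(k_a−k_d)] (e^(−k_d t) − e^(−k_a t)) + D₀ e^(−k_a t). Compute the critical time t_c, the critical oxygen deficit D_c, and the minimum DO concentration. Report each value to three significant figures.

At the critical point dD/dt = 0, so k_d L₀ e^(−k_d t) = k_a D. Substituting D(t) from the Streeter–Phelps equation and solving for t gives
t_c = ln[(k_a/k_d)(1 − D₀(k_a−k_d)/(k_d L₀))] / (k_a−k_d).
Here k_a−k_d = 1.414 d⁻¹ and 1 − D₀(k_a−k_d)/(k_d L₀) = 1 − 1.39×1.414/(0.386×39.1) = 0.8698, so
t_c = ln(4.663 × 0.8698) / 1.414 = 1.400 / 1.414 = 0.9902 d.
L(t_c) = L₀ e^(−k_d t_c) = 39.1 × 0.6823 = 26.68 mg/L, and at the critical point k_a D_c = k_d L, so D_c = (0.386/1.80) × 26.68 = 5.721 mg/L.
Minimum DO = C_s − D_c = 10.3 − 5.721 = 4.579 mg/L.

t_c ≈ 0.990 d; D_c ≈ 5.72 mg/L; min DO ≈ 4.58 mg/L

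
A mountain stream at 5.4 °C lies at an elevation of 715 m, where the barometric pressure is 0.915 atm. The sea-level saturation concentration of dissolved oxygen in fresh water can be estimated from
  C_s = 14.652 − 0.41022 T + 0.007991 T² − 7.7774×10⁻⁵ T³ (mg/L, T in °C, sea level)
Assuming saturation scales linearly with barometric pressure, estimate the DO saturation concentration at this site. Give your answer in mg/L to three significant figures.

At sea level: C_s = 14.652 − 0.41022×5.4 + 0.007991×5.4² − 7.7774×10⁻⁵×5.4³ = 12.66 mg/L.
Pressure correction: C_s' = 12.66 × 0.915 = 11.58 mg/L.

C_s ≈ 11.6 mg/L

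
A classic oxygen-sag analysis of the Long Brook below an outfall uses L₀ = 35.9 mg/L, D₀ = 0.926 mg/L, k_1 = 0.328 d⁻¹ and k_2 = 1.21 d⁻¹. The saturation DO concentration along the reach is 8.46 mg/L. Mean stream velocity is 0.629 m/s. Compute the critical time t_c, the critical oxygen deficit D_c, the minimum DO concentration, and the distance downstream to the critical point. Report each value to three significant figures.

t_c ≈ 1.40 d; D_c ≈ 6.15 mg/L; min DO ≈ 2.31 mg/L; x_c ≈ 76.0 km

At the critical point dD/dt = 0, so k_1 L₀ e^(−k_1 t) = k_2 D. Substituting D(t) from the Streeter–Phelps equation and solving for t gives
t_c = ln[(k_2/k_1)(1 − D₀(k_2−k_1)/(k_1 L₀))] / (k_2−k_1).
Here k_2−k_1 = 0.8820 d⁻¹ and 1 − D₀(k_2−k_1)/(k_1 L₀) = 1 − 0.926×0.8820/(0.328×35.9) = 0.9306, so
t_c = ln(3.689 × 0.9306) / 0.8820 = 1.233 / 0.8820 = 1.399 d.
L(t_c) = L₀ e^(−k_1 t_c) = 35.9 × 0.6321 = 22.69 mg/L, and at the critical point k_2 D_c = k_1 L, so D_c = (0.328/1.21) × 22.69 = 6.151 mg/L.
Minimum DO = C_s − D_c = 8.46 − 6.151 = 2.309 mg/L.
x_c = v t_c = 0.629 m/s × 1.399 d × 86400 s/d = 76000 m ≈ 76.0 km.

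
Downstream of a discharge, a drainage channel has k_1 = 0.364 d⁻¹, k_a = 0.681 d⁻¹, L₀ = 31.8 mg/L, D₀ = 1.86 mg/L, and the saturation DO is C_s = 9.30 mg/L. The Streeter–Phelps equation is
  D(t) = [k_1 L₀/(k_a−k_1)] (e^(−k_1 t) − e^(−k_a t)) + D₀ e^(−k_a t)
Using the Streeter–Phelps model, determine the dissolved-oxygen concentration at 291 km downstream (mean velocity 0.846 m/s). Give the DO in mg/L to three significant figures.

DO ≈ 3.03 mg/L

Travel time t = x/v = 291 km / (0.846 m/s) = 291000 m / 0.846 m/s = 344000 s = 3.981 d.
k_1 L₀/(k_a−k_1) = 0.364×31.8/(0.681−0.364) = 11.58/0.3170 = 36.51 mg/L.
e^(−k_1 t) = e^(−0.364×3.981) = 0.2348; e^(−k_a t) = e^(−0.681×3.981) = 0.06646.
D = 36.51 × (0.2348 − 0.06646) + 1.86 × 0.06646 = 6.146 + 0.1236 = 6.270 mg/L.
DO = C_s − D = 9.30 − 6.270 = 3.030 mg/L.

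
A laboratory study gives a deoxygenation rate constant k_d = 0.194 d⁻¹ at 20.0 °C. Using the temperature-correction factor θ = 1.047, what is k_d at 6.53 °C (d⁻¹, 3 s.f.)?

k_d ≈ 0.105 d⁻¹

k_d(T₂) = k_d(T₁) · θ^(T₂−T₁) = 0.194 × 1.047^(6.53−20.0)
= 0.194 × 1.047^-13.5 = 0.194 × 0.5387 = 0.1045 d⁻¹.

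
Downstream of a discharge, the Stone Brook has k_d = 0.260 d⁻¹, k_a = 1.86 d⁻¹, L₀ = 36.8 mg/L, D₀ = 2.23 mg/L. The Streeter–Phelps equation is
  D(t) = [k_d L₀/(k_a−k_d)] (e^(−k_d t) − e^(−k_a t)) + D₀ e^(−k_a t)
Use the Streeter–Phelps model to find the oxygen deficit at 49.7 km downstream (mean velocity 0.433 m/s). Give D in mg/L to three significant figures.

Travel time t = x/v = 49.7 km / (0.433 m/s) = 49700 m / 0.433 m/s = 114800 s = 1.328 d.
k_d L₀/(k_a−k_d) = 0.260×36.8/(1.86−0.260) = 9.568/1.600 = 5.980 mg/L.
e^(−k_d t) = e^(−0.260×1.328) = 0.7079; e^(−k_a t) = e^(−1.86×1.328) = 0.08450.
D = 5.980 × (0.7079 − 0.08450) + 2.23 × 0.08450 = 3.728 + 0.1884 = 3.917 mg/L.

D ≈ 3.92 mg/L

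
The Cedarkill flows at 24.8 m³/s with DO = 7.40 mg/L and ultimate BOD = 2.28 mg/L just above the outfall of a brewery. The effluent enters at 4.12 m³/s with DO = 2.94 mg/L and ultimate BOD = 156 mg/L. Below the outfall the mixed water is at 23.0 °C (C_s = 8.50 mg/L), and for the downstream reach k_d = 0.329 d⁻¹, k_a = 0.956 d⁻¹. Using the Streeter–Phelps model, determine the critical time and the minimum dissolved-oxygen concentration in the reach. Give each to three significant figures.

Mixed DO = (24.8×7.40 + 4.12×2.94)/(24.8+4.12) = 195.6/28.92 = 6.765 mg/L.
Mixed L₀ = (24.8×2.28 + 4.12×156)/(28.92) = 699.3/28.92 = 24.18 mg/L.
Initial deficit D₀ = C_s − DO₀ = 8.50 − 6.765 = 1.735 mg/L.
t_c = (1/0.6270) ln[(0.956/0.329)(1 − 1.735×0.6270/(0.329×24.18))] = 1.595 × ln(2.508) = 1.467 d.
D_c = (0.329/0.956) × 24.18 × e^(−0.329×1.467) = 0.3441 × 24.18 × 0.6172 = 5.136 mg/L.
Minimum DO = 8.50 − 5.136 = 3.364 mg/L.

t_c ≈ 1.47 d; minimum DO ≈ 3.36 mg/L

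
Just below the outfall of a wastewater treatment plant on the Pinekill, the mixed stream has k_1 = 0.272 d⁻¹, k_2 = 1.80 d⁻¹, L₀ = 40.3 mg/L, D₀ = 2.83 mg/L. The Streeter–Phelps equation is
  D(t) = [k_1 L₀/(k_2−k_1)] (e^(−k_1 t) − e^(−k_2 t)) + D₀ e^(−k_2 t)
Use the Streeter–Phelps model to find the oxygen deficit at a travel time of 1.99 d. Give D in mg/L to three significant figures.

k_1 L₀/(k_2−k_1) = 0.272×40.3/(1.80−0.272) = 10.96/1.528 = 7.174 mg/L.
e^(−k_1 t) = e^(−0.272×1.990) = 0.5820; e^(−k_2 t) = e^(−1.80×1.990) = 0.02782.
D = 7.174 × (0.5820 − 0.02782) + 2.83 × 0.02782 = 3.976 + 0.07873 = 4.054 mg/L.

D ≈ 4.05 mg/L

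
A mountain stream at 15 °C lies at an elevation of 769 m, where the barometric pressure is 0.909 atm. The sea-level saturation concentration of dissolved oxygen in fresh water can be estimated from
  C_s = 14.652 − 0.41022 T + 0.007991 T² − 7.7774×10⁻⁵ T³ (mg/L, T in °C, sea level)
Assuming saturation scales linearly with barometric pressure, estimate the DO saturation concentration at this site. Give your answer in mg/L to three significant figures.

At sea level: C_s = 14.652 − 0.41022×15 + 0.007991×15² − 7.7774×10⁻⁵×15³ = 10.03 mg/L.
Pressure correction: C_s' = 10.03 × 0.909 = 9.121 mg/L.

C_s ≈ 9.12 mg/L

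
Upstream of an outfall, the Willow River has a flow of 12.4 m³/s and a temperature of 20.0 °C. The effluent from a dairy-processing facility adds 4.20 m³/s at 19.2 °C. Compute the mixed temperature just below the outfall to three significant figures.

Flow-weighted mixing: C = (Q_r C_r + Q_w C_w)/(Q_r + Q_w)
= (12.4×20.0 + 4.20×19.2)/(12.4 + 4.20) = 328.6/16.60 = 19.80 °C.

19.8 °C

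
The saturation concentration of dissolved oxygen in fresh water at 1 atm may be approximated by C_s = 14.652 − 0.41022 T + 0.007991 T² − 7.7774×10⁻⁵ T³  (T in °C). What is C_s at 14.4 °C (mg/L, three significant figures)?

C_s = 14.652 − 0.41022×14.4 + 0.007991×14.4² − 7.7774×10⁻⁵×14.4³ = 10.17 mg/L.

C_s ≈ 10.2 mg/L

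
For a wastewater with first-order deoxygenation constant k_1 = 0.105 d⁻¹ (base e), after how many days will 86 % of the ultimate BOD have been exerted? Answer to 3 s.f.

y/L₀ = 1 − e^(−k_1 t) = 0.86 ⇒ e^(−k_1 t) = 0.140
t = −ln(0.140) / 0.105 = 1.966 / 0.105 = 18.72 d.

t ≈ 18.7 d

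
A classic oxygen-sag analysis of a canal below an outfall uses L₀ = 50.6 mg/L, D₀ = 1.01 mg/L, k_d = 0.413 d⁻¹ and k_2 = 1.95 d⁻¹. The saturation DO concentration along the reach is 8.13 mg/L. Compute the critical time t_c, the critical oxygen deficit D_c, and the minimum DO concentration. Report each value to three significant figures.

t_c ≈ 0.960 d; D_c ≈ 7.21 mg/L; min DO ≈ 0.920 mg/L

With k_2/k_d = 4.722 and 1 − D₀(k_2−k_d)/(k_d L₀) = 0.9257,
t_c = ln(4.722 × 0.9257) / (1.95 − 0.413) = ln(4.371) / 1.537 = 1.475/1.537 = 0.9596 d.
D_c = (k_d/k_2) L₀ e^(−k_d t_c) = (0.413/1.95) × 50.6 × e^(−0.413×0.9596) = 0.2118 × 50.6 × 0.6728 = 7.210 mg/L.
Minimum DO = C_s − D_c = 8.13 − 7.210 = 0.9199 mg/L.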